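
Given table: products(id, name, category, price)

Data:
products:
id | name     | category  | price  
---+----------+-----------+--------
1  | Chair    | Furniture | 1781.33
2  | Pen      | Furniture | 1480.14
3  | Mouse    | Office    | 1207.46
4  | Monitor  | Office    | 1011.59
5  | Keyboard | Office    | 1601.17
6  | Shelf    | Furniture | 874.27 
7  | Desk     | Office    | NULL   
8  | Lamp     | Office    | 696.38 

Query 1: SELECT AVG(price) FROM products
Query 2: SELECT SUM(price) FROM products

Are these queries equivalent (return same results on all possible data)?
No, not equivalent

Query 1 returns: [(1236.0485714285714,)]
Query 2 returns: [(8652.34,)]

Reason: AVG vs SUM give different aggregate values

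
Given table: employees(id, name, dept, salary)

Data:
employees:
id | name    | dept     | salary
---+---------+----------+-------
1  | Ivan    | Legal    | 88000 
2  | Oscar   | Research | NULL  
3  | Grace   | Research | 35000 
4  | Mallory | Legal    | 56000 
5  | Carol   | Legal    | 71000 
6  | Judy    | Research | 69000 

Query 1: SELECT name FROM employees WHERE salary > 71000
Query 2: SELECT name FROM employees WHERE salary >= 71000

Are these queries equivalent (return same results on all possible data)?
No, not equivalent

Query 1 returns: [('Ivan',)]
Query 2 returns: [('Ivan',), ('Carol',)]

Reason: > vs >= gives different results when salary = 71000 exists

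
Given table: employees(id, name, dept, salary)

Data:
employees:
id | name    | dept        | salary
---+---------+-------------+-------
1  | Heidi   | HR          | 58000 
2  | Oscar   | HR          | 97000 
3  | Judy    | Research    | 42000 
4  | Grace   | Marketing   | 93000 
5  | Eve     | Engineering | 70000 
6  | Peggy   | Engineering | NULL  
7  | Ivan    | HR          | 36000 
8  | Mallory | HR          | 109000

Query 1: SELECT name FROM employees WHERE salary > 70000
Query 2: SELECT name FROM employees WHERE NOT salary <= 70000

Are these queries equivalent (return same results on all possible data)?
Yes, equivalent

Both queries return: [('Grace',), ('Mallory',), ('Oscar',)]

Reason: Both filter salary > 70000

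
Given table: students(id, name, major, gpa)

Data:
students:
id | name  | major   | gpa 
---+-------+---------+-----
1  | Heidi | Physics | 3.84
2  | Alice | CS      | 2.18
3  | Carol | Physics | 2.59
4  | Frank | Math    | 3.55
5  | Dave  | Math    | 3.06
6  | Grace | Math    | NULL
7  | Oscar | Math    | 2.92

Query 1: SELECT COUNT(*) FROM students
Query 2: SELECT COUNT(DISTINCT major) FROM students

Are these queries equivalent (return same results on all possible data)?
No, not equivalent

Query 1 returns: [(7,)]
Query 2 returns: [(3,)]

Reason: COUNT(*) counts rows, COUNT(DISTINCT major) counts unique majors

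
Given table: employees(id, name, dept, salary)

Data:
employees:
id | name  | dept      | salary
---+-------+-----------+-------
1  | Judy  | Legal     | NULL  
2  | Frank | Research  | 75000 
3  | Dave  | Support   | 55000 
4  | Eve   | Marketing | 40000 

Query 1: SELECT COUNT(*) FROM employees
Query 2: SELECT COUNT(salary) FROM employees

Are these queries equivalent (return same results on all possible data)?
No, not equivalent

Query 1 returns: [(4,)]
Query 2 returns: [(3,)]

Reason: COUNT(*) includes NULLs, COUNT(column) excludes them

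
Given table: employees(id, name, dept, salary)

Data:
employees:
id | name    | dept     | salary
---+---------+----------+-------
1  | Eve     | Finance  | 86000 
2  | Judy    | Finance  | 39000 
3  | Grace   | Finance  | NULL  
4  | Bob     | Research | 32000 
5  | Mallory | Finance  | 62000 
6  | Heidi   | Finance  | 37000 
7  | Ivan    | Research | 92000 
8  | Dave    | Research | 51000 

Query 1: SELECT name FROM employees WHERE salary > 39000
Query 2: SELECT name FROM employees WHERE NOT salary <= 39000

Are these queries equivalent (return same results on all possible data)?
Yes, equivalent

Both queries return: [('Dave',), ('Eve',), ('Ivan',), ('Mallory',)]

Reason: Both filter salary > 39000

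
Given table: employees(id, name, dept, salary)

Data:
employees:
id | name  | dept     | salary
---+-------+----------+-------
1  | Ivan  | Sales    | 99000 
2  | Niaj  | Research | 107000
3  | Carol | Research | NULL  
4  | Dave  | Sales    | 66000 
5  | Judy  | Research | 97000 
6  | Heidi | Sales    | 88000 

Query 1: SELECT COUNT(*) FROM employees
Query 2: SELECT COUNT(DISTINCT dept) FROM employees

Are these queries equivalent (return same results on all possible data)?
No, not equivalent

Query 1 returns: [(6,)]
Query 2 returns: [(2,)]

Reason: COUNT(*) counts rows, COUNT(DISTINCT dept) counts unique depts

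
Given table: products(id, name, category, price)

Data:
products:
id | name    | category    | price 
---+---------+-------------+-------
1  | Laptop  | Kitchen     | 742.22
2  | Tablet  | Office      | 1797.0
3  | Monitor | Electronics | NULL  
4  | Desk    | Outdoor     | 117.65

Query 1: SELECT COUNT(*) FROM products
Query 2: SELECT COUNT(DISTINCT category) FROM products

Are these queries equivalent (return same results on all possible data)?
No, not equivalent

Query 1 returns: [(4,)]
Query 2 returns: [(4,)]

Reason: COUNT(*) counts rows, COUNT(DISTINCT category) counts unique categorys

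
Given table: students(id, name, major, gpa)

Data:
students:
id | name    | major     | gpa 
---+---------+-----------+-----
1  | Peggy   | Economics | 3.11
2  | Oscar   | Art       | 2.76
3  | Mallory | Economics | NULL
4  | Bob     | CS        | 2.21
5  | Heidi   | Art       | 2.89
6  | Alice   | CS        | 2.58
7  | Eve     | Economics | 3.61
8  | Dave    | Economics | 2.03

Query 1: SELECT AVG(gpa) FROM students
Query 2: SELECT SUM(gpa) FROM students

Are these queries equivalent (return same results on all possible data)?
No, not equivalent

Query 1 returns: [(2.741428571428571,)]
Query 2 returns: [(19.189999999999998,)]

Reason: AVG vs SUM give different aggregate values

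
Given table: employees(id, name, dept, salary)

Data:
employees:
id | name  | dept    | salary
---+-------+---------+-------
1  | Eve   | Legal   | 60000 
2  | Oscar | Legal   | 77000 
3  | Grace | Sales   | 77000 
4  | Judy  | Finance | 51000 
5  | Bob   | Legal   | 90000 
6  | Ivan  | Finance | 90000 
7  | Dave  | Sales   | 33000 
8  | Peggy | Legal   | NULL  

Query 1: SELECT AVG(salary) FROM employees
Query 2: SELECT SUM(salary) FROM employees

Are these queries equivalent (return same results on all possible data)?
No, not equivalent

Query 1 returns: [(68285.71428571429,)]
Query 2 returns: [(478000,)]

Reason: AVG vs SUM give different aggregate values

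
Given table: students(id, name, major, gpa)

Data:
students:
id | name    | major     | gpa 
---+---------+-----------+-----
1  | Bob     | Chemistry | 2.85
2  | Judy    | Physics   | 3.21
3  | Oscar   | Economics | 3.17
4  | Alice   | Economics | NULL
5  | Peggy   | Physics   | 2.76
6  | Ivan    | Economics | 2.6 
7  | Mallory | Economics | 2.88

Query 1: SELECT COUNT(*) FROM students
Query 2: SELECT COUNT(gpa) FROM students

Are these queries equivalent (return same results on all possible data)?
No, not equivalent

Query 1 returns: [(7,)]
Query 2 returns: [(6,)]

Reason: COUNT(*) includes NULLs, COUNT(column) excludes them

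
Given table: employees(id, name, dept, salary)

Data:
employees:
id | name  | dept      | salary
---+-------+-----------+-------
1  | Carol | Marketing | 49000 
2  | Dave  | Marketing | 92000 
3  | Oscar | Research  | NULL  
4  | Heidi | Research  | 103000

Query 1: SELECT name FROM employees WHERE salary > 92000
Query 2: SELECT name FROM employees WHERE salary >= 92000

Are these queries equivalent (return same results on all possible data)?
No, not equivalent

Query 1 returns: [('Heidi',)]
Query 2 returns: [('Dave',), ('Heidi',)]

Reason: > vs >= gives different results when salary = 92000 exists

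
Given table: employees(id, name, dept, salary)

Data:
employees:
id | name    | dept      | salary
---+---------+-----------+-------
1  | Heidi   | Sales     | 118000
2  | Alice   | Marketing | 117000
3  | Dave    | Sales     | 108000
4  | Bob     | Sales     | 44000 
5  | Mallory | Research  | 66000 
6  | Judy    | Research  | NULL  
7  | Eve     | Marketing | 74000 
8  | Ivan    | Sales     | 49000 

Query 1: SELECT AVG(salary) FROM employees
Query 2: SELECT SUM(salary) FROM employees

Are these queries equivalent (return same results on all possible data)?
No, not equivalent

Query 1 returns: [(82285.71428571429,)]
Query 2 returns: [(576000,)]

Reason: AVG vs SUM give different aggregate values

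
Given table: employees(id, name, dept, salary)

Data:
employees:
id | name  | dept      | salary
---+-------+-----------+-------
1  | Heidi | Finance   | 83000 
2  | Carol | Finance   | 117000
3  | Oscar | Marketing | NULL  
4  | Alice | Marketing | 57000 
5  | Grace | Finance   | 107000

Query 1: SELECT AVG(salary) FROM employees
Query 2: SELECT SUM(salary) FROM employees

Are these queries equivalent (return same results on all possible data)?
No, not equivalent

Query 1 returns: [(91000.0,)]
Query 2 returns: [(364000,)]

Reason: AVG vs SUM give different aggregate values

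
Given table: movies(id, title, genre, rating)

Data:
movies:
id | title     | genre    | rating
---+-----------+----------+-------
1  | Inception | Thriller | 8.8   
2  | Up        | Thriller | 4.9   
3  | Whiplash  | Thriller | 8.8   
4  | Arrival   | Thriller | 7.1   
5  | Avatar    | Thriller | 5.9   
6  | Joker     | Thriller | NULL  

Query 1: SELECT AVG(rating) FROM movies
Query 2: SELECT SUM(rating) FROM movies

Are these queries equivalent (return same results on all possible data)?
No, not equivalent

Query 1 returns: [(7.1,)]
Query 2 returns: [(35.5,)]

Reason: AVG vs SUM give different aggregate values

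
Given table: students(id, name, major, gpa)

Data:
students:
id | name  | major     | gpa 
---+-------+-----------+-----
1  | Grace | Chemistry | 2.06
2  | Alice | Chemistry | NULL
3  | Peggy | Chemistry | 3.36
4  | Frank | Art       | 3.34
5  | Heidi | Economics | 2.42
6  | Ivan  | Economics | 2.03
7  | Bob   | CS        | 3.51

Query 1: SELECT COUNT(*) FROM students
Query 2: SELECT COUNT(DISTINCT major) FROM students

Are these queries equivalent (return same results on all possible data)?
No, not equivalent

Query 1 returns: [(7,)]
Query 2 returns: [(4,)]

Reason: COUNT(*) counts rows, COUNT(DISTINCT major) counts unique majors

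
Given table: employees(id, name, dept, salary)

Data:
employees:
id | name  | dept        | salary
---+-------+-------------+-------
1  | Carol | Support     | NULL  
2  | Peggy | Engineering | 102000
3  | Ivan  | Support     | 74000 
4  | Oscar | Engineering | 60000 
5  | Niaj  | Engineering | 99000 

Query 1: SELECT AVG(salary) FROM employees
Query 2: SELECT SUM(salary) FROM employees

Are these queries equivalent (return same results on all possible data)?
No, not equivalent

Query 1 returns: [(83750.0,)]
Query 2 returns: [(335000,)]

Reason: AVG vs SUM give different aggregate values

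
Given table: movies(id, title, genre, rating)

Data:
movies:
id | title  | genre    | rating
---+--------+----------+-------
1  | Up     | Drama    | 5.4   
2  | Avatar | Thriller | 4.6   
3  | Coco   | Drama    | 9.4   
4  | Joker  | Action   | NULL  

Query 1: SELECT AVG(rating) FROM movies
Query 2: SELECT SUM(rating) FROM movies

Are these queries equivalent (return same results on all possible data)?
No, not equivalent

Query 1 returns: [(6.466666666666666,)]
Query 2 returns: [(19.4,)]

Reason: AVG vs SUM give different aggregate values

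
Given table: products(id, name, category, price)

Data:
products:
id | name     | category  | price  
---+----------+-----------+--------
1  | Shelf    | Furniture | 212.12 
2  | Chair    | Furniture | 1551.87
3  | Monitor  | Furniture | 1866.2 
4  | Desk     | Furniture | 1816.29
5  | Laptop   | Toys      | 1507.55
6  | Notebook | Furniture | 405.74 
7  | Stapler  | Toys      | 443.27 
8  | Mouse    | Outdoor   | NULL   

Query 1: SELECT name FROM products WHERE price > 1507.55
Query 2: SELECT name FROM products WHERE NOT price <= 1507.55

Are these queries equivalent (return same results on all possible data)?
Yes, equivalent

Both queries return: [('Chair',), ('Desk',), ('Monitor',)]

Reason: Both filter price > 1507.55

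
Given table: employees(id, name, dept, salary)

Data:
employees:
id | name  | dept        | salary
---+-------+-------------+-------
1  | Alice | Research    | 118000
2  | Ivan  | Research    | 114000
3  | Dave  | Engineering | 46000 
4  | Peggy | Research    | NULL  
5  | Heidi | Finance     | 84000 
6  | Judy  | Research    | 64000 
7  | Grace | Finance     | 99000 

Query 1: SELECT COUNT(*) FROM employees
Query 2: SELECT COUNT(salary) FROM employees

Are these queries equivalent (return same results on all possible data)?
No, not equivalent

Query 1 returns: [(7,)]
Query 2 returns: [(6,)]

Reason: COUNT(*) includes NULLs, COUNT(column) excludes them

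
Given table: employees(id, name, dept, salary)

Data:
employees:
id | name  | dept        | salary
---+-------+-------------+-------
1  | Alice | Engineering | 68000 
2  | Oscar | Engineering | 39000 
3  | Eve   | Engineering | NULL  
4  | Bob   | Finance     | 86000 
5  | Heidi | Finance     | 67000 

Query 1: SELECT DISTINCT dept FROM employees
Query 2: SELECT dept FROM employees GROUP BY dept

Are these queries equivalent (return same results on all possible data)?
Yes, equivalent

Both queries return: [('Engineering',), ('Finance',)]

Reason: Both get unique depts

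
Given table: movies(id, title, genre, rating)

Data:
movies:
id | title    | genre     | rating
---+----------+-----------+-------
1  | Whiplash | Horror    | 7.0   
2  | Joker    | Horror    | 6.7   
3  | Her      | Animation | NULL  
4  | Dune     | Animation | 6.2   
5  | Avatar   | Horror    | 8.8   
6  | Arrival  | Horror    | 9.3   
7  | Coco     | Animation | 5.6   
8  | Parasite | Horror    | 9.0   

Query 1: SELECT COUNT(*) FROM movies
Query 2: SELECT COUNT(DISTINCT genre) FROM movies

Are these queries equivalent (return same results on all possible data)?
No, not equivalent

Query 1 returns: [(8,)]
Query 2 returns: [(2,)]

Reason: COUNT(*) counts rows, COUNT(DISTINCT genre) counts unique genres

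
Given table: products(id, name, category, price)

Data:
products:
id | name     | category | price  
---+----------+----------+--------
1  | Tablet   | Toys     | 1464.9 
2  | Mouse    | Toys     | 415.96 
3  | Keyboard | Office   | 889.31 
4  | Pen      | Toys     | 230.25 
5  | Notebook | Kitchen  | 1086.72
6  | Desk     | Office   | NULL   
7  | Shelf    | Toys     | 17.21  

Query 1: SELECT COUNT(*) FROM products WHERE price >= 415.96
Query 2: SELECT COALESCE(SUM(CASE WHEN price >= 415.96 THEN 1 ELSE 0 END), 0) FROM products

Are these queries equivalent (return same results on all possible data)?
Yes, equivalent

Both queries return: [(4,)]

Reason: COUNT with WHERE vs conditional SUM (COALESCE handles empty-table NULL)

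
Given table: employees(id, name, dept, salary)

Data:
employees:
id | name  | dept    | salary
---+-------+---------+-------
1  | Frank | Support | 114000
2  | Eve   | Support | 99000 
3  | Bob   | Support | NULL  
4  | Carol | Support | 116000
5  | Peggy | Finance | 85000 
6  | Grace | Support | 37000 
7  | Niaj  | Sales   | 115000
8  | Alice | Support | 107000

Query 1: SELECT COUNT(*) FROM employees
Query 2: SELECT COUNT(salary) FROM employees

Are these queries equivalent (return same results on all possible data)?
No, not equivalent

Query 1 returns: [(8,)]
Query 2 returns: [(7,)]

Reason: COUNT(*) includes NULLs, COUNT(column) excludes them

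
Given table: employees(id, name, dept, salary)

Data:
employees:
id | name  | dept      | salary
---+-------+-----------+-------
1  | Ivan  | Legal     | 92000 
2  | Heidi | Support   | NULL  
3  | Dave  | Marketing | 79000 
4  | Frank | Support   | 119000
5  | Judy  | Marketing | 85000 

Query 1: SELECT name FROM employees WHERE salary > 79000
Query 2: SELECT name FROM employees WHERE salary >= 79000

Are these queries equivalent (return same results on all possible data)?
No, not equivalent

Query 1 returns: [('Ivan',), ('Frank',), ('Judy',)]
Query 2 returns: [('Ivan',), ('Dave',), ('Frank',), ('Judy',)]

Reason: > vs >= gives different results when salary = 79000 exists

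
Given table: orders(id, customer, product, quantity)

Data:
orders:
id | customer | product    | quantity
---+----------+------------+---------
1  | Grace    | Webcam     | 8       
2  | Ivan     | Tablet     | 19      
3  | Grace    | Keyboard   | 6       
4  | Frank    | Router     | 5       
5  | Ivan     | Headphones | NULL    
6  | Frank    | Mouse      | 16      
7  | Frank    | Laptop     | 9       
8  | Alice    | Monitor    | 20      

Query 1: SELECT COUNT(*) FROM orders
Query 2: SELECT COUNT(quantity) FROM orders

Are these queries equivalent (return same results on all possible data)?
No, not equivalent

Query 1 returns: [(8,)]
Query 2 returns: [(7,)]

Reason: COUNT(*) includes NULLs, COUNT(column) excludes them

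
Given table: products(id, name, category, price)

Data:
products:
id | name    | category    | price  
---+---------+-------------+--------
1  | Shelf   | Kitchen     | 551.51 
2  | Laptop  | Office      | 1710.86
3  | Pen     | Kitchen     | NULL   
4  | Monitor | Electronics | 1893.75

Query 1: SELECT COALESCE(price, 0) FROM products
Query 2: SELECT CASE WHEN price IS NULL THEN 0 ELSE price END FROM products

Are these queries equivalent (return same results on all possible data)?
Yes, equivalent

Both queries return: [(0,), (551.51,), (1710.86,), (1893.75,)]

Reason: COALESCE vs CASE for NULL handling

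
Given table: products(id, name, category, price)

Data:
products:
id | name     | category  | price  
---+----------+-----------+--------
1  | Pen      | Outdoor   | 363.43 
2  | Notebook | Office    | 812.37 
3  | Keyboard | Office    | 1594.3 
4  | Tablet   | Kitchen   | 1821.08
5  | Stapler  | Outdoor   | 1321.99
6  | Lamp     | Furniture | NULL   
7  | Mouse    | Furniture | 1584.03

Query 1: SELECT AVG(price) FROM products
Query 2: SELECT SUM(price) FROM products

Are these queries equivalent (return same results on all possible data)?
No, not equivalent

Query 1 returns: [(1249.5333333333333,)]
Query 2 returns: [(7497.2,)]

Reason: AVG vs SUM give different aggregate values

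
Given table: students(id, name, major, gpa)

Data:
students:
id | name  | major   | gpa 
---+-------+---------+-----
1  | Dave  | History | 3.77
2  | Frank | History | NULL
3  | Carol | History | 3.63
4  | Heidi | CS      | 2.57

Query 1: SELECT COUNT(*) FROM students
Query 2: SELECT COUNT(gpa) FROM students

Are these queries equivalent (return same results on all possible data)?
No, not equivalent

Query 1 returns: [(4,)]
Query 2 returns: [(3,)]

Reason: COUNT(*) includes NULLs, COUNT(column) excludes them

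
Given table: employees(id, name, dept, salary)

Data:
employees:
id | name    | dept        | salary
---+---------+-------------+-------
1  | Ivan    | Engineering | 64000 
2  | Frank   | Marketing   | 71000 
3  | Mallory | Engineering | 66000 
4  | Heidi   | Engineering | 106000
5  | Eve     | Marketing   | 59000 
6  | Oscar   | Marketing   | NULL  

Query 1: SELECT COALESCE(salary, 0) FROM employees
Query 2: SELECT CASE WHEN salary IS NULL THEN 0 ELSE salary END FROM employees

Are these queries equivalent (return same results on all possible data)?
Yes, equivalent

Both queries return: [(0,), (59000,), (64000,), (66000,), (71000,), (106000,)]

Reason: COALESCE vs CASE for NULL handling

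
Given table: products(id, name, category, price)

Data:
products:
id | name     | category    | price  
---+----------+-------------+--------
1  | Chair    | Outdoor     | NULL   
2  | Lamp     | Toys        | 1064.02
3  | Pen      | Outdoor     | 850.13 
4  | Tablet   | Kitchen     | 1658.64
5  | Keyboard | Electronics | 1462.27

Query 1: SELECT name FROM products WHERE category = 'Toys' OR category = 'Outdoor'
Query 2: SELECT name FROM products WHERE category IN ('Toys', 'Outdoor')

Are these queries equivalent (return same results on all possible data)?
Yes, equivalent

Both queries return: [('Chair',), ('Lamp',), ('Pen',)]

Reason: OR vs IN are equivalent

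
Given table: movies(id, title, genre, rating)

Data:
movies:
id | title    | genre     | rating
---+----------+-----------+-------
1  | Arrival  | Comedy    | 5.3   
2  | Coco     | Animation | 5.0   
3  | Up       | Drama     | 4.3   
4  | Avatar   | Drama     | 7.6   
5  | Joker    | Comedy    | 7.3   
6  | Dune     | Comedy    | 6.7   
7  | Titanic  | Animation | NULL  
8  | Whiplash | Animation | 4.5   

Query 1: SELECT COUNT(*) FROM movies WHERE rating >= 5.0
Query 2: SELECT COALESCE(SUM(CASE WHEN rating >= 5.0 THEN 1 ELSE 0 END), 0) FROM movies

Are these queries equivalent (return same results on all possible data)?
Yes, equivalent

Both queries return: [(5,)]

Reason: COUNT with WHERE vs conditional SUM (COALESCE handles empty-table NULL)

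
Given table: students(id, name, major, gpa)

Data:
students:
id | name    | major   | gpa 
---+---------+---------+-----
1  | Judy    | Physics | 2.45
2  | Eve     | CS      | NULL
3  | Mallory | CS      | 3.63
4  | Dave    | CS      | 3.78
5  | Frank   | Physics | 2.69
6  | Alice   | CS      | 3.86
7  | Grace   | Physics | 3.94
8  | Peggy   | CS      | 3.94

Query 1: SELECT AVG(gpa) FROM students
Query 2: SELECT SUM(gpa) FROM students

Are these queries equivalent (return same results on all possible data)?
No, not equivalent

Query 1 returns: [(3.4699999999999998,)]
Query 2 returns: [(24.29,)]

Reason: AVG vs SUM give different aggregate values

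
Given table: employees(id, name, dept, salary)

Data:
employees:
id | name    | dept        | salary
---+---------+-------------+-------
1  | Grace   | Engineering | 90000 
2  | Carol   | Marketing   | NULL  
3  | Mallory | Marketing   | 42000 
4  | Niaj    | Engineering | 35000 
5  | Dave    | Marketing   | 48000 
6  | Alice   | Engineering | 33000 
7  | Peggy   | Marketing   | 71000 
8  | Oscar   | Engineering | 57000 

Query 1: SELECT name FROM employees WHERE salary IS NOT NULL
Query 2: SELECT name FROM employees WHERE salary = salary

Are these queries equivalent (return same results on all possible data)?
Yes, equivalent

Both queries return: [('Alice',), ('Dave',), ('Grace',), ('Mallory',), ('Niaj',), ('Oscar',), ('Peggy',)]

Reason: IS NOT NULL vs self-equality (both exclude NULLs)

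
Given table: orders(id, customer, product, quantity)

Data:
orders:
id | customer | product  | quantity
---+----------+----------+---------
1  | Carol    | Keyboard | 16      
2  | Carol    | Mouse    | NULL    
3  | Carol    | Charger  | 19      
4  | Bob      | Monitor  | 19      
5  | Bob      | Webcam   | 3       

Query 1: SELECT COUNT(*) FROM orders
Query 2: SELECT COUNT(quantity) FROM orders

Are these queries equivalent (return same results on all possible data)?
No, not equivalent

Query 1 returns: [(5,)]
Query 2 returns: [(4,)]

Reason: COUNT(*) includes NULLs, COUNT(column) excludes them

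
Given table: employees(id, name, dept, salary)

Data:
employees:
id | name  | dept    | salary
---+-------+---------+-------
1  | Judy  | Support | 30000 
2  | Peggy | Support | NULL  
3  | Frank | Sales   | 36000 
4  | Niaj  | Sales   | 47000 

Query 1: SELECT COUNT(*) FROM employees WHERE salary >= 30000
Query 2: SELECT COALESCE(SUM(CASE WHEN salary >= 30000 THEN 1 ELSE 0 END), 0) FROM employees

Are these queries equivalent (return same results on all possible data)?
Yes, equivalent

Both queries return: [(3,)]

Reason: COUNT with WHERE vs conditional SUM (COALESCE handles empty-table NULL)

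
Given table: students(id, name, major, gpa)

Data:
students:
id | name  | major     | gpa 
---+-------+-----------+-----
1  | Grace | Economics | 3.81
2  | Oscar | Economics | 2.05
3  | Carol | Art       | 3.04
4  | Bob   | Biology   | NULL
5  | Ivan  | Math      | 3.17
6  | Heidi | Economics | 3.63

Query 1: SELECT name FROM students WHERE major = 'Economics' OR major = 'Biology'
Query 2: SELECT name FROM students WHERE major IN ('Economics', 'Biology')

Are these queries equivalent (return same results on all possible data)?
Yes, equivalent

Both queries return: [('Bob',), ('Grace',), ('Heidi',), ('Oscar',)]

Reason: OR vs IN are equivalent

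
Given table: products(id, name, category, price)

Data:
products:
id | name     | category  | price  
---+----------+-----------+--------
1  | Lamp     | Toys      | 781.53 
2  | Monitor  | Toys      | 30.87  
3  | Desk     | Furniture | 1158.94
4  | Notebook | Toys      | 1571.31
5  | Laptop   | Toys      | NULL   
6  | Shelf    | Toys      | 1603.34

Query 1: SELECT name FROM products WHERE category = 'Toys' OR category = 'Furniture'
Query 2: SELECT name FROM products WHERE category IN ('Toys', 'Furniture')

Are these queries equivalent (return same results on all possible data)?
Yes, equivalent

Both queries return: [('Desk',), ('Lamp',), ('Laptop',), ('Monitor',), ('Notebook',), ('Shelf',)]

Reason: OR vs IN are equivalent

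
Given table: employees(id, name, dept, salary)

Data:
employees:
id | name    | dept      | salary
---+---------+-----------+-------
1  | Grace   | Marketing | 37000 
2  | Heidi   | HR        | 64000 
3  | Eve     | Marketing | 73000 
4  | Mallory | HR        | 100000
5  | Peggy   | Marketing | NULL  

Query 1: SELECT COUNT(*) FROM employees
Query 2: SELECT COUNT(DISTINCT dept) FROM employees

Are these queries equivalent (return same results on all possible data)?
No, not equivalent

Query 1 returns: [(5,)]
Query 2 returns: [(2,)]

Reason: COUNT(*) counts rows, COUNT(DISTINCT dept) counts unique depts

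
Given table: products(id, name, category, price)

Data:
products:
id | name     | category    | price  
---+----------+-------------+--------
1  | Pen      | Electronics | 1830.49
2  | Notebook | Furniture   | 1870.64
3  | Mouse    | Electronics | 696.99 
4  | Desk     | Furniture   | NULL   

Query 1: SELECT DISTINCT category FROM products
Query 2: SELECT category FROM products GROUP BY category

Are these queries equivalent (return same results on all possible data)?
Yes, equivalent

Both queries return: [('Electronics',), ('Furniture',)]

Reason: Both get unique categorys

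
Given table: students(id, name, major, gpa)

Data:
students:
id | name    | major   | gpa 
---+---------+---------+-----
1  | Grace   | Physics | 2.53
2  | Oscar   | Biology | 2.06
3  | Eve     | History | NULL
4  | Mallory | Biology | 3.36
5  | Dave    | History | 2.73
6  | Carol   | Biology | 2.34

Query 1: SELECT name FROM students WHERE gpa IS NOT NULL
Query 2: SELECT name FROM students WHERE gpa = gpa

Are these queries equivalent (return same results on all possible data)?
Yes, equivalent

Both queries return: [('Carol',), ('Dave',), ('Grace',), ('Mallory',), ('Oscar',)]

Reason: IS NOT NULL vs self-equality (both exclude NULLs)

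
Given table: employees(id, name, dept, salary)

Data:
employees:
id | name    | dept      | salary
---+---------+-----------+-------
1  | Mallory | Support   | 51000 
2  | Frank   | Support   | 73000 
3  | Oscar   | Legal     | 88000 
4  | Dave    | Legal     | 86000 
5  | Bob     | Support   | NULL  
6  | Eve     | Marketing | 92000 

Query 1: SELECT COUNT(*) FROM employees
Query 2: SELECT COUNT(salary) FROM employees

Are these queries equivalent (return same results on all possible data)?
No, not equivalent

Query 1 returns: [(6,)]
Query 2 returns: [(5,)]

Reason: COUNT(*) includes NULLs, COUNT(column) excludes them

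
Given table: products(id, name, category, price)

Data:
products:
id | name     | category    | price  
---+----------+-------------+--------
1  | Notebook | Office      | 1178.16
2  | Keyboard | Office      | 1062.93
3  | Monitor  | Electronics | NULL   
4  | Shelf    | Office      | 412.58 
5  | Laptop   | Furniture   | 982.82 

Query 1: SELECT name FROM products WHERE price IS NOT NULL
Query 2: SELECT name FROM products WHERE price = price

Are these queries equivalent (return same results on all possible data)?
Yes, equivalent

Both queries return: [('Keyboard',), ('Laptop',), ('Notebook',), ('Shelf',)]

Reason: IS NOT NULL vs self-equality (both exclude NULLs)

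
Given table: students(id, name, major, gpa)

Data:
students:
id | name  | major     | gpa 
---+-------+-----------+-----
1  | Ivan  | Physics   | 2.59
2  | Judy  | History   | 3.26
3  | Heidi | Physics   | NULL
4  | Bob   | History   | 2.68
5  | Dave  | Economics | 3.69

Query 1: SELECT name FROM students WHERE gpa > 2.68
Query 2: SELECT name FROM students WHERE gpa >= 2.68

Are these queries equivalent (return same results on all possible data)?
No, not equivalent

Query 1 returns: [('Judy',), ('Dave',)]
Query 2 returns: [('Judy',), ('Bob',), ('Dave',)]

Reason: > vs >= gives different results when gpa = 2.68 exists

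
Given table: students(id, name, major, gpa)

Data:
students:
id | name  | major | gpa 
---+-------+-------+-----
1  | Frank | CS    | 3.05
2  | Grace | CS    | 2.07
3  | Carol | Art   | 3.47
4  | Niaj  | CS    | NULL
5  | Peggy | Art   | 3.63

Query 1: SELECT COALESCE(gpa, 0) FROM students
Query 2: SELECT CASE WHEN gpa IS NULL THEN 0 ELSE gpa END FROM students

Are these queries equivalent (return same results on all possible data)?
Yes, equivalent

Both queries return: [(0,), (2.07,), (3.05,), (3.47,), (3.63,)]

Reason: COALESCE vs CASE for NULL handling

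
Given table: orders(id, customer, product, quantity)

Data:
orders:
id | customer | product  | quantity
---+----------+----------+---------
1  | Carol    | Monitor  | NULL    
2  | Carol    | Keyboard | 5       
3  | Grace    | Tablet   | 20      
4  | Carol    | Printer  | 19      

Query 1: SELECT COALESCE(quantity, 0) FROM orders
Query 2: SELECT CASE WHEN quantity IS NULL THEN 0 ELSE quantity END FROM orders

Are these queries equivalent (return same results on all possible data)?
Yes, equivalent

Both queries return: [(0,), (5,), (19,), (20,)]

Reason: COALESCE vs CASE for NULL handling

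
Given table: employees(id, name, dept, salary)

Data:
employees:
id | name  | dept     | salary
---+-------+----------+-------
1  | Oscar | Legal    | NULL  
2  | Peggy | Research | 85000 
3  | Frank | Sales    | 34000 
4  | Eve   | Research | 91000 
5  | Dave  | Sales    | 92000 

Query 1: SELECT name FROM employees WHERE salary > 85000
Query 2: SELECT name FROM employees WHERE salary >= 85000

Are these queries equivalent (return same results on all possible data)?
No, not equivalent

Query 1 returns: [('Eve',), ('Dave',)]
Query 2 returns: [('Peggy',), ('Eve',), ('Dave',)]

Reason: > vs >= gives different results when salary = 85000 exists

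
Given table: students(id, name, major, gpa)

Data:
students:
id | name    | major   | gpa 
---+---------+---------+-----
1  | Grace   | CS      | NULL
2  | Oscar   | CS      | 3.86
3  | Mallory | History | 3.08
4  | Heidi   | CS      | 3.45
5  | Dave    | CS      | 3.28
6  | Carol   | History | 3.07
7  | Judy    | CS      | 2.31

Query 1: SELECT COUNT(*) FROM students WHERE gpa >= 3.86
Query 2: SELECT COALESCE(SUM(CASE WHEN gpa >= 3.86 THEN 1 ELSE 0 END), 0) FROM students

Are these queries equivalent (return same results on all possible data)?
Yes, equivalent

Both queries return: [(1,)]

Reason: COUNT with WHERE vs conditional SUM (COALESCE handles empty-table NULL)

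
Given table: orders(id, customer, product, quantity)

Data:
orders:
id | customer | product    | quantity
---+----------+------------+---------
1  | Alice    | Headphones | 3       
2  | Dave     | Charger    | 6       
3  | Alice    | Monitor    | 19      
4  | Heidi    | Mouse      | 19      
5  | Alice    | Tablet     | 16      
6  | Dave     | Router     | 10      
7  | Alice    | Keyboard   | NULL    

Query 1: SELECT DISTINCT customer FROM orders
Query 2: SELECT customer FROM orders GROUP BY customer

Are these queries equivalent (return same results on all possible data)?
Yes, equivalent

Both queries return: [('Alice',), ('Dave',), ('Heidi',)]

Reason: Both get unique customers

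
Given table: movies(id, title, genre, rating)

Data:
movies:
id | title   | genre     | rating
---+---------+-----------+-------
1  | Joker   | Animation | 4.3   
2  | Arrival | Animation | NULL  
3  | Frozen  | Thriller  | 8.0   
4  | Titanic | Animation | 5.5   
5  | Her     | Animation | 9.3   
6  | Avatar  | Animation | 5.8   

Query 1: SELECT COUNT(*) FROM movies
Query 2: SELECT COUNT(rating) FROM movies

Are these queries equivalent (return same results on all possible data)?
No, not equivalent

Query 1 returns: [(6,)]
Query 2 returns: [(5,)]

Reason: COUNT(*) includes NULLs, COUNT(column) excludes them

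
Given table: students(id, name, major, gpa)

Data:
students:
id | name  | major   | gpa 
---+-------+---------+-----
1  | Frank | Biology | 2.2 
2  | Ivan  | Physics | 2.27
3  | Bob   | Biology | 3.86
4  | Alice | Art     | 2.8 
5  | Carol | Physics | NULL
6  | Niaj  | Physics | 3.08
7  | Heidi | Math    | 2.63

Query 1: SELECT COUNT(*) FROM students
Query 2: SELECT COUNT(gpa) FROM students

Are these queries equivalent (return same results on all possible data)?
No, not equivalent

Query 1 returns: [(7,)]
Query 2 returns: [(6,)]

Reason: COUNT(*) includes NULLs, COUNT(column) excludes them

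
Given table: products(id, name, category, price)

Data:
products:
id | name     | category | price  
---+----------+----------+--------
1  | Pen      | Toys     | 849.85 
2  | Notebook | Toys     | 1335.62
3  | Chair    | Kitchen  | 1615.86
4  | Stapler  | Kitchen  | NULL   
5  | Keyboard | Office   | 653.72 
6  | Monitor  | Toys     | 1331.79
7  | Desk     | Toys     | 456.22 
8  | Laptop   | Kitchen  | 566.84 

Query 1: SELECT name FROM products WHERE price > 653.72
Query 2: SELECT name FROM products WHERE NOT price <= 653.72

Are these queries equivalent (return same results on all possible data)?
Yes, equivalent

Both queries return: [('Chair',), ('Monitor',), ('Notebook',), ('Pen',)]

Reason: Both filter price > 653.72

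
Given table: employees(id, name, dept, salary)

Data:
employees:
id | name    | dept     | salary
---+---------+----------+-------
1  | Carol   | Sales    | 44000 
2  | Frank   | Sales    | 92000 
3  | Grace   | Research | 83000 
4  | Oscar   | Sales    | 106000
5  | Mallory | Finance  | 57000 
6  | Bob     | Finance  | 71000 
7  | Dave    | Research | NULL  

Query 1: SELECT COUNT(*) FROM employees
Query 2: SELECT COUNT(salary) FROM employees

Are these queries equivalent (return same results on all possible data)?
No, not equivalent

Query 1 returns: [(7,)]
Query 2 returns: [(6,)]

Reason: COUNT(*) includes NULLs, COUNT(column) excludes them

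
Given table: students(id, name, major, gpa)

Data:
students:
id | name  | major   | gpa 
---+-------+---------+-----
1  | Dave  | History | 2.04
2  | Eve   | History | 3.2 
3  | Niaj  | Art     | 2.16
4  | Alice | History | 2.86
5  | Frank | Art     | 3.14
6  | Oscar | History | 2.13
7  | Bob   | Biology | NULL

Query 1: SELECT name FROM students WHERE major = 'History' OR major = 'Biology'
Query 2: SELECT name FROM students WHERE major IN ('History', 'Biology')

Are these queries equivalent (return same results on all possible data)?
Yes, equivalent

Both queries return: [('Alice',), ('Bob',), ('Dave',), ('Eve',), ('Oscar',)]

Reason: OR vs IN are equivalent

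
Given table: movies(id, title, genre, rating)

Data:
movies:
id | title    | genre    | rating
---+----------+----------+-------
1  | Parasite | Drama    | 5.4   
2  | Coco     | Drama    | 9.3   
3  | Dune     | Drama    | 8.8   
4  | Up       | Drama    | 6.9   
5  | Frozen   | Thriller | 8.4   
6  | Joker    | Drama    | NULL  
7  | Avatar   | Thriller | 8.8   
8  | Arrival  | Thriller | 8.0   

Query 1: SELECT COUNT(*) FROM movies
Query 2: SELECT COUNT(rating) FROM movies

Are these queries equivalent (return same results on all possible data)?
No, not equivalent

Query 1 returns: [(8,)]
Query 2 returns: [(7,)]

Reason: COUNT(*) includes NULLs, COUNT(column) excludes them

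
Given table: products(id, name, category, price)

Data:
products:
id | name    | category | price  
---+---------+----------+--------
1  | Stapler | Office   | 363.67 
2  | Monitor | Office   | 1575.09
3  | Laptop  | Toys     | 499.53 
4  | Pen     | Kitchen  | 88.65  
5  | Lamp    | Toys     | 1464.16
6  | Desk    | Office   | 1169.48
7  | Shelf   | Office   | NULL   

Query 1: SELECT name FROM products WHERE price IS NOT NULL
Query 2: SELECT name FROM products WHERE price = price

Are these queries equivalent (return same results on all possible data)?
Yes, equivalent

Both queries return: [('Desk',), ('Lamp',), ('Laptop',), ('Monitor',), ('Pen',), ('Stapler',)]

Reason: IS NOT NULL vs self-equality (both exclude NULLs)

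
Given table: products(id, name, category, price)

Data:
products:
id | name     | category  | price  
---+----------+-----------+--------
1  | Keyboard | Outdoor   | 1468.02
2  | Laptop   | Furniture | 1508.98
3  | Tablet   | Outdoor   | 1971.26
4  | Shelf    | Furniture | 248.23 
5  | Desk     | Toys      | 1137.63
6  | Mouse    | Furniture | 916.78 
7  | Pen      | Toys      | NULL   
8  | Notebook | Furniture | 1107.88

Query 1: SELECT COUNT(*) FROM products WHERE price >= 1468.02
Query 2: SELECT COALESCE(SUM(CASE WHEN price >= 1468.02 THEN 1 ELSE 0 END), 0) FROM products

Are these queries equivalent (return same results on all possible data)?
Yes, equivalent

Both queries return: [(3,)]

Reason: COUNT with WHERE vs conditional SUM (COALESCE handles empty-table NULL)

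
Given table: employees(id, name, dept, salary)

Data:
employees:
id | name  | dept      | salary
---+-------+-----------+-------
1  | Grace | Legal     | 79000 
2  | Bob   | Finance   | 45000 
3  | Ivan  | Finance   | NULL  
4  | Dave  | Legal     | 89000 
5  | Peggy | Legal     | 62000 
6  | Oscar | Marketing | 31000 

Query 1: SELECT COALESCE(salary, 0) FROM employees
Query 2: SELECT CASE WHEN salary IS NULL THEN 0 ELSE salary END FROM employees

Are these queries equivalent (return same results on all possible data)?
Yes, equivalent

Both queries return: [(0,), (31000,), (45000,), (62000,), (79000,), (89000,)]

Reason: COALESCE vs CASE for NULL handling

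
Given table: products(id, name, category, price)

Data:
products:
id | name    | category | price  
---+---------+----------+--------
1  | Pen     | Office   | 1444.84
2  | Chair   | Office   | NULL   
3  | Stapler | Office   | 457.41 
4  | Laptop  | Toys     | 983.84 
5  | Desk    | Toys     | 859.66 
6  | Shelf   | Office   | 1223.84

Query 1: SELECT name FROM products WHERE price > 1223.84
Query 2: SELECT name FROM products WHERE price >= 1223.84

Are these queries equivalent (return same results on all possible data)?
No, not equivalent

Query 1 returns: [('Pen',)]
Query 2 returns: [('Pen',), ('Shelf',)]

Reason: > vs >= gives different results when price = 1223.84 exists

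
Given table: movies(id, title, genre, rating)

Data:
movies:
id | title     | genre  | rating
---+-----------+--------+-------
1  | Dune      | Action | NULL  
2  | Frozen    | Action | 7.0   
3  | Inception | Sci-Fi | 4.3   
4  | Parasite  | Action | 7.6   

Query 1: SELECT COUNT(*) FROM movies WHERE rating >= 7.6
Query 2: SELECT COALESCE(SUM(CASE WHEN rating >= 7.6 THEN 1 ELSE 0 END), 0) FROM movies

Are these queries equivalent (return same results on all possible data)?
Yes, equivalent

Both queries return: [(1,)]

Reason: COUNT with WHERE vs conditional SUM (COALESCE handles empty-table NULL)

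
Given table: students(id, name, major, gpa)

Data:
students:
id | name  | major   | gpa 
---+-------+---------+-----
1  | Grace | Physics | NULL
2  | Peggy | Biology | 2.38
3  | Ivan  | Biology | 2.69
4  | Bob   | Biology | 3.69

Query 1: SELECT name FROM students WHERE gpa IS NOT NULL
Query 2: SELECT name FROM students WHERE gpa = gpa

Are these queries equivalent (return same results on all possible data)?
Yes, equivalent

Both queries return: [('Bob',), ('Ivan',), ('Peggy',)]

Reason: IS NOT NULL vs self-equality (both exclude NULLs)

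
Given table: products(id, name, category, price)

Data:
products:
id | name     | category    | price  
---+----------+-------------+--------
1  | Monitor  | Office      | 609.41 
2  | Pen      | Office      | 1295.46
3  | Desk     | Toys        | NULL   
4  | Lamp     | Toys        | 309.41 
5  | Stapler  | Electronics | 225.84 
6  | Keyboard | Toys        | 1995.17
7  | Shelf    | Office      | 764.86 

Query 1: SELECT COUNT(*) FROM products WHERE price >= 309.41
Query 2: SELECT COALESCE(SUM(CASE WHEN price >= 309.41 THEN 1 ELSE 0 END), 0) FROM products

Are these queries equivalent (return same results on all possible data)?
Yes, equivalent

Both queries return: [(5,)]

Reason: COUNT with WHERE vs conditional SUM (COALESCE handles empty-table NULL)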